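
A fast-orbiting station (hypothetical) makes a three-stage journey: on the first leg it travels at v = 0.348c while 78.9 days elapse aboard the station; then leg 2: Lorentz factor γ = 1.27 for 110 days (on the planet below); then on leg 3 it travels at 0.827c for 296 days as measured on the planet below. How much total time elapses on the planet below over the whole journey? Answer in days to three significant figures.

Δt = 490 days

Leg 1: γ = 1/√(1 − 0.348²) = 1/√0.8789 = 1.067; Δt_1 = 1.067 × 78.9 = 84.16 days.
Leg 2: 110 days is already measured on the planet below.
Leg 3: 296 days is already measured on the planet below.
Total: 84.16 + 110.0 + 296.0 days.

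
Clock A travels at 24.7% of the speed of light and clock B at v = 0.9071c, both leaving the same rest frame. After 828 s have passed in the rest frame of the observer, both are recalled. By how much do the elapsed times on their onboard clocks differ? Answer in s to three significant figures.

|τ_A − τ_B| = 454 s

A: β = 0.247; γ = 1/√(1 − 0.247²) = 1/√0.9390 = 1.032; τ_A = 828/1.032 = 802.3 s.
B: γ = 1/√(1 − 0.9071²) = 1/√0.1772 = 2.376; τ_B = 828/2.376 = 348.5 s.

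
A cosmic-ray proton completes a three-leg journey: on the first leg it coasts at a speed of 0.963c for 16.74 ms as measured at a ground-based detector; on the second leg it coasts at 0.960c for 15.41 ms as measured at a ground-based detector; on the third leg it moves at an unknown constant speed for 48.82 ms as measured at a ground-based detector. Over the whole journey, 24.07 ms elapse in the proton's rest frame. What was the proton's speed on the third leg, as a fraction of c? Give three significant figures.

β = 0.950

Leg 1: γ = 1/√(1 − 0.963²) = 1/√0.07263 = 3.711; τ_1 = 16.74/3.711 = 4.511 ms.
Leg 2: γ = 1/√(1 − 0.960²) = 25/7 ≈ 3.571; τ_2 = 15.41/3.571 = 4.315 ms.
Leg 3: speed unknown; τ_3 = 48.82/γ_3.
Total proper time: 4.511 + 4.315 + τ_3 = 24.07, so τ_3 = 24.07 − 8.826 = 15.24 ms.
γ_3 = 48.82/15.24 = 3.203; β = √(1 − 1/γ²) = √0.9025.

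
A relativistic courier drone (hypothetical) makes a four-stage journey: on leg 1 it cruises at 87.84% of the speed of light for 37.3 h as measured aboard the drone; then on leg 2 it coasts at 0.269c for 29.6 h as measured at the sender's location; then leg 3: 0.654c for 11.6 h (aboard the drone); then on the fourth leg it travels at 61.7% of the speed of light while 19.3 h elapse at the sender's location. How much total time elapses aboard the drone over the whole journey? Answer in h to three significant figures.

Leg 1: 37.3 h is already measured aboard the drone.
Leg 2: γ = 1/√(1 − 0.269²) = 1/√0.9276 = 1.038; τ_2 = 29.6/1.038 = 28.51 h.
Leg 3: 11.6 h is already measured aboard the drone.
Leg 4: β = 0.617; γ = 1/√(1 − 0.617²) = 1/√0.6193 = 1.271; τ_4 = 19.3/1.271 = 15.19 h.
Total: 37.30 + 28.51 + 11.60 + 15.19 h.

τ = 92.6 h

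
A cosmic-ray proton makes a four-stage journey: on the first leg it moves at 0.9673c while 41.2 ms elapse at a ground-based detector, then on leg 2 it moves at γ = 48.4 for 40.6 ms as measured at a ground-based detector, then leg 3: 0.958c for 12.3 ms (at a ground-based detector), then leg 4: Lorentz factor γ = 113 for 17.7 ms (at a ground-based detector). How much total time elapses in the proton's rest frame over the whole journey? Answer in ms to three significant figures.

τ = 15.0 ms

Leg 1: γ = 1/√(1 − 0.9673²) = 1/√0.06433 = 3.943; τ_1 = 41.2/3.943 = 10.45 ms.
Leg 2: γ = 48.4; τ_2 = 40.6/48.40 = 0.8388 ms.
Leg 3: γ = 1/√(1 − 0.958²) = 1/√0.08224 = 3.487; τ_3 = 12.3/3.487 = 3.527 ms.
Leg 4: γ = 113; τ_4 = 17.7/113.0 = 0.1566 ms.
Total: 10.45 + 0.8388 + 3.527 + 0.1566 ms.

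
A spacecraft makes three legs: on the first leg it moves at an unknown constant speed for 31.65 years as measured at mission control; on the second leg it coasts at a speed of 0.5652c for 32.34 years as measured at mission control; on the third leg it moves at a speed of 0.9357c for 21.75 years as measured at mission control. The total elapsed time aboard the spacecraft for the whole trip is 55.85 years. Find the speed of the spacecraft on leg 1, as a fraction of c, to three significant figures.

Leg 1: speed unknown; τ_1 = 31.65/γ_1.
Leg 2: γ = 1/√(1 − 0.5652²) = 1/√0.6805 = 1.212; τ_2 = 32.34/1.212 = 26.68 years.
Leg 3: γ = 1/√(1 − 0.9357²) = 1/√0.1245 = 2.834; τ_3 = 21.75/2.834 = 7.673 years.
Total proper time: τ_1 + 26.68 + 7.673 = 55.85, so τ_1 = 55.85 − 34.35 = 21.50 years.
γ_1 = 31.65/21.50 = 1.472; β = √(1 − 1/γ²) = √0.5386.

β = 0.734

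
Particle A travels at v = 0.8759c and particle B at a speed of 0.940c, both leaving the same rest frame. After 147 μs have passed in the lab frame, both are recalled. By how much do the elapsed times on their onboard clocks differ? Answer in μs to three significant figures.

|τ_A − τ_B| = 20.8 μs

A: γ = 1/√(1 − 0.8759²) = 1/√0.2328 = 2.073; τ_A = 147/2.073 = 70.93 μs.
B: γ = 1/√(1 − 0.940²) = 1/√0.1164 = 2.931; τ_B = 147/2.931 = 50.15 μs.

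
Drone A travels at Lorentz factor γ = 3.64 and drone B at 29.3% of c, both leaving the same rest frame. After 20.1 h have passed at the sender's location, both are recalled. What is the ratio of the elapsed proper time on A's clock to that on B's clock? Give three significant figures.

A: γ = 3.64. B: β = 0.293; γ = 1/√(1 − 0.293²) = 1/√0.9142 = 1.046.
τ_A/τ_B = γ_B/γ_A = 1.046/3.640 = 0.2873, so τ_A/τ_B = 0.2873.

τ_A/τ_B = 0.287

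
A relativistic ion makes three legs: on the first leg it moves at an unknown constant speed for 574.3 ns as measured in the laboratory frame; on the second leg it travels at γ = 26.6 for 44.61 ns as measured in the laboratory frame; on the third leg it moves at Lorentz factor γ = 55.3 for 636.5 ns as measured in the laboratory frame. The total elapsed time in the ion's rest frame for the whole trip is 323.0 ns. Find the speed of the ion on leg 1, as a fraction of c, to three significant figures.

β = 0.842

Leg 1: speed unknown; τ_1 = 574.3/γ_1.
Leg 2: γ = 26.6; τ_2 = 44.61/26.60 = 1.677 ns.
Leg 3: γ = 55.3; τ_3 = 636.5/55.30 = 11.51 ns.
Total proper time: τ_1 + 1.677 + 11.51 = 323.0, so τ_1 = 323.0 − 13.19 = 309.8 ns.
γ_1 = 574.3/309.8 = 1.854; β = √(1 − 1/γ²) = √0.7090.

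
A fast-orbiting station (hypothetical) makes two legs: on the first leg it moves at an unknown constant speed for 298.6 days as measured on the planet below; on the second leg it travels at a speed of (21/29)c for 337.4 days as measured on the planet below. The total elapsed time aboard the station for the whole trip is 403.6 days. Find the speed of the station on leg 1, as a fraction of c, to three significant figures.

Leg 1: speed unknown; τ_1 = 298.6/γ_1.
Leg 2: γ = 1/√(1 − (21/29)²) = 29/20 = 1.450; τ_2 = 337.4/1.450 = 232.7 days.
Total proper time: τ_1 + 232.7 = 403.6, so τ_1 = 403.6 − 232.7 = 170.9 days.
γ_1 = 298.6/170.9 = 1.747; β = √(1 − 1/γ²) = √0.6724.

β = 0.820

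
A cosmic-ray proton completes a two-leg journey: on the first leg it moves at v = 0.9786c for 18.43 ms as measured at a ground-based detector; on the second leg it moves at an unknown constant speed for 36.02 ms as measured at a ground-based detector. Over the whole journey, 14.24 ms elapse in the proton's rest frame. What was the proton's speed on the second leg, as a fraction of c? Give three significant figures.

β = 0.957

Leg 1: γ = 1/√(1 − 0.9786²) = 1/√0.04234 = 4.860; τ_1 = 18.43/4.860 = 3.792 ms.
Leg 2: speed unknown; τ_2 = 36.02/γ_2.
Total proper time: 3.792 + τ_2 = 14.24, so τ_2 = 14.24 − 3.792 = 10.45 ms.
γ_2 = 36.02/10.45 = 3.448; β = √(1 − 1/γ²) = √0.9159.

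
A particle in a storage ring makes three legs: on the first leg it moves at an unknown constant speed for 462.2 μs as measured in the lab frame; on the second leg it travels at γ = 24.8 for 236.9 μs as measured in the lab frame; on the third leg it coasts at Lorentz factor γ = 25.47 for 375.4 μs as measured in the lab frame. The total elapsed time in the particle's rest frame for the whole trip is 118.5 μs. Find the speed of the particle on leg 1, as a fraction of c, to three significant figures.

β = 0.979

Leg 1: speed unknown; τ_1 = 462.2/γ_1.
Leg 2: γ = 24.8; τ_2 = 236.9/24.80 = 9.552 μs.
Leg 3: γ = 25.47; τ_3 = 375.4/25.47 = 14.74 μs.
Total proper time: τ_1 + 9.552 + 14.74 = 118.5, so τ_1 = 118.5 − 24.29 = 94.21 μs.
γ_1 = 462.2/94.21 = 4.906; β = √(1 − 1/γ²) = √0.9585.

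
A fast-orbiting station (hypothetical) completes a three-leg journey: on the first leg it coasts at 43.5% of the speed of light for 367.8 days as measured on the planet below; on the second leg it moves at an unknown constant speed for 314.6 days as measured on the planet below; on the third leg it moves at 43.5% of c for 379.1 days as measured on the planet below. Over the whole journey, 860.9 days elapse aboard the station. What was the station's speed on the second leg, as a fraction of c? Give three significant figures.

β = 0.801

Leg 1: β = 0.435; γ = 1/√(1 − 0.435²) = 1/√0.8108 = 1.111; τ_1 = 367.8/1.111 = 331.2 days.
Leg 2: speed unknown; τ_2 = 314.6/γ_2.
Leg 3: β = 0.435; γ = 1/√(1 − 0.435²) = 1/√0.8108 = 1.111; τ_3 = 379.1/1.111 = 341.4 days.
Total proper time: 331.2 + τ_2 + 341.4 = 860.9, so τ_2 = 860.9 − 672.5 = 188.4 days.
γ_2 = 314.6/188.4 = 1.670; β = √(1 − 1/γ²) = √0.6415.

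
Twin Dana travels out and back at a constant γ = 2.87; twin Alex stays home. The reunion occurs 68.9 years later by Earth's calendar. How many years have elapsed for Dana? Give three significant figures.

τ = 24.0 years

γ = 2.87
Dana's clock measures proper time along the trip: τ = Δt/γ = 68.9/2.870 years.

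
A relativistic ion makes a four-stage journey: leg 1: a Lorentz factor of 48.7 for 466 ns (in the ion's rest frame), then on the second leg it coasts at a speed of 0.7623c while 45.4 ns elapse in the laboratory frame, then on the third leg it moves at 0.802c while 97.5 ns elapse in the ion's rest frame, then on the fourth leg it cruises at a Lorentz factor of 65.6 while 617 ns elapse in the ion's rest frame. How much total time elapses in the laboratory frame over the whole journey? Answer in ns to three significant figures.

Leg 1: γ = 48.7; Δt_1 = 48.70 × 466 = 2.269×10⁴ ns.
Leg 2: 45.4 ns is already measured in the laboratory frame.
Leg 3: γ = 1/√(1 − 0.802²) = 1/√0.3568 = 1.674; Δt_3 = 1.674 × 97.5 = 163.2 ns.
Leg 4: γ = 65.6; Δt_4 = 65.60 × 617 = 4.048×10⁴ ns.
Total: 2.269×10⁴ + 45.40 + 163.2 + 4.048×10⁴ ns.

Δt = 6.34×10⁴ ns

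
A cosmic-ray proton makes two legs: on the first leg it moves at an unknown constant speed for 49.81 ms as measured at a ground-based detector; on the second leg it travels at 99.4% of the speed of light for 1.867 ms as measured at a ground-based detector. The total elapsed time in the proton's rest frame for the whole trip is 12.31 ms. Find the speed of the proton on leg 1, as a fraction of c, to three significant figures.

β = 0.970

Leg 1: speed unknown; τ_1 = 49.81/γ_1.
Leg 2: β = 0.994; γ = 1/√(1 − 0.994²) = 1/√0.01196 = 9.142; τ_2 = 1.867/9.142 = 0.2042 ms.
Total proper time: τ_1 + 0.2042 = 12.31, so τ_1 = 12.31 − 0.2042 = 12.11 ms.
γ_1 = 49.81/12.11 = 4.115; β = √(1 − 1/γ²) = √0.9409.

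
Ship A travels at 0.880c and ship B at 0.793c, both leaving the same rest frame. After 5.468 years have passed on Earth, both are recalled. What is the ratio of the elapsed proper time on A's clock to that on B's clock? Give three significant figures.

A: γ = 1/√(1 − 0.880²) = 1/√0.2256 = 2.105. B: γ = 1/√(1 − 0.793²) = 1/√0.3712 = 1.641.
τ_A/τ_B = γ_B/γ_A = 1.641/2.105 = 0.7796, so τ_A/τ_B = 0.7796.

τ_A/τ_B = 0.780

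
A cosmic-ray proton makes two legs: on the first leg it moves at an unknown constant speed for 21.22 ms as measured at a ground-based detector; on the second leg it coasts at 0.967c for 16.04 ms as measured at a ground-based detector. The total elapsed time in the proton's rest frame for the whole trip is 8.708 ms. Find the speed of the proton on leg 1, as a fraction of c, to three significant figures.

Leg 1: speed unknown; τ_1 = 21.22/γ_1.
Leg 2: γ = 1/√(1 − 0.967²) = 1/√0.06491 = 3.925; τ_2 = 16.04/3.925 = 4.087 ms.
Total proper time: τ_1 + 4.087 = 8.708, so τ_1 = 8.708 − 4.087 = 4.621 ms.
γ_1 = 21.22/4.621 = 4.592; β = √(1 − 1/γ²) = √0.9526.

β = 0.976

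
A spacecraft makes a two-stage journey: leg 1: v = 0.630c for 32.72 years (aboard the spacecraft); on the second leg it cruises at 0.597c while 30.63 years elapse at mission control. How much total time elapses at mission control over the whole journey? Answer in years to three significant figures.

Δt = 72.8 years

Leg 1: γ = 1/√(1 − 0.630²) = 1/√0.6031 = 1.288; Δt_1 = 1.288 × 32.72 = 42.13 years.
Leg 2: 30.63 years is already measured at mission control.
Total: 42.13 + 30.63 years.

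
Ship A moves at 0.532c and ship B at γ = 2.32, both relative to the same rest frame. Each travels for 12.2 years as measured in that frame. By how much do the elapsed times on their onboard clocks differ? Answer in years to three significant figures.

A: γ = 1/√(1 − 0.532²) = 1/√0.7170 = 1.181; τ_A = 12.2/1.181 = 10.33 years.
B: γ = 2.32; τ_B = 12.2/2.320 = 5.259 years.

|τ_A − τ_B| = 5.07 years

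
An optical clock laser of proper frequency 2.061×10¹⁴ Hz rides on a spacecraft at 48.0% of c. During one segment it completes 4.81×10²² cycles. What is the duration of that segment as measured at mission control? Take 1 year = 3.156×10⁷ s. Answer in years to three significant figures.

Δt = 8.43 years

β = 0.480; γ = 1/√(1 − 0.480²) = 1/√0.7696 = 1.140
Proper time for N cycles: τ = N/f = 4.81×10²²/(2.061×10¹⁴) = 2.334×10⁸ s = 7.395 years.
Lab-frame duration Δt = γτ = 1.140 × 7.395 = 8.429 years.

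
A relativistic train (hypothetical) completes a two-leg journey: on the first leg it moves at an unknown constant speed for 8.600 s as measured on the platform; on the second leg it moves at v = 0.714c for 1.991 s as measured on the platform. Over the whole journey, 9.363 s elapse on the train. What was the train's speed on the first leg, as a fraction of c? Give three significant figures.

Leg 1: speed unknown; τ_1 = 8.600/γ_1.
Leg 2: γ = 1/√(1 − 0.714²) = 1/√0.4902 = 1.428; τ_2 = 1.991/1.428 = 1.394 s.
Total proper time: τ_1 + 1.394 = 9.363, so τ_1 = 9.363 − 1.394 = 7.969 s.
γ_1 = 8.600/7.969 = 1.079; β = √(1 − 1/γ²) = √0.1414.

β = 0.376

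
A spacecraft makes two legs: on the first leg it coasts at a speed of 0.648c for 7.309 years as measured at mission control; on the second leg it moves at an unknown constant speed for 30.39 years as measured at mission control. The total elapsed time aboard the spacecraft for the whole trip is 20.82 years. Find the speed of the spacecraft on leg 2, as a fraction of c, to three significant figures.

β = 0.865

Leg 1: γ = 1/√(1 − 0.648²) = 1/√0.5801 = 1.313; τ_1 = 7.309/1.313 = 5.567 years.
Leg 2: speed unknown; τ_2 = 30.39/γ_2.
Total proper time: 5.567 + τ_2 = 20.82, so τ_2 = 20.82 − 5.567 = 15.25 years.
γ_2 = 30.39/15.25 = 1.992; β = √(1 − 1/γ²) = √0.7481.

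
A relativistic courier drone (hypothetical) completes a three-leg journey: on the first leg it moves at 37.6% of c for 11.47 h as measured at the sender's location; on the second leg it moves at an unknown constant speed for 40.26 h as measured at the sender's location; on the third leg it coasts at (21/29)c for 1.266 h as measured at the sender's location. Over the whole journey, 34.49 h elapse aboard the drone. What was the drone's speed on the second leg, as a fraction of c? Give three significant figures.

β = 0.821

Leg 1: β = 0.376; γ = 1/√(1 − 0.376²) = 1/√0.8586 = 1.079; τ_1 = 11.47/1.079 = 10.63 h.
Leg 2: speed unknown; τ_2 = 40.26/γ_2.
Leg 3: γ = 1/√(1 − (21/29)²) = 29/20 = 1.450; τ_3 = 1.266/1.450 = 0.8731 h.
Total proper time: 10.63 + τ_2 + 0.8731 = 34.49, so τ_2 = 34.49 − 11.50 = 22.99 h.
γ_2 = 40.26/22.99 = 1.751; β = √(1 − 1/γ²) = √0.6740.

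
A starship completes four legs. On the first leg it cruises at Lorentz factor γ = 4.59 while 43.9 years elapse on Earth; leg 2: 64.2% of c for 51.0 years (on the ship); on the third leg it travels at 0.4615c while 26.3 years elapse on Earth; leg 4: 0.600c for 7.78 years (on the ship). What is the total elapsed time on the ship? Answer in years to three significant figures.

τ = 91.7 years

Leg 1: γ = 4.59; τ_1 = 43.9/4.590 = 9.564 years.
Leg 2: 51.0 years is already measured on the ship.
Leg 3: γ = 1/√(1 − 0.4615²) = 1/√0.7870 = 1.127; τ_3 = 26.3/1.127 = 23.33 years.
Leg 4: 7.78 years is already measured on the ship.
Total: 9.564 + 51.00 + 23.33 + 7.780 years.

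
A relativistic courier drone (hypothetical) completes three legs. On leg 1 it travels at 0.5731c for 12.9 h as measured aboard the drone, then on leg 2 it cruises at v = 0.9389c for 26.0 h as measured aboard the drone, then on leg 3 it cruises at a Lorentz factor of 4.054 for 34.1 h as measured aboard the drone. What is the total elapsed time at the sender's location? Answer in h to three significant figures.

Δt = 230 h

Leg 1: γ = 1/√(1 − 0.5731²) = 1/√0.6716 = 1.220; Δt_1 = 1.220 × 12.9 = 15.74 h.
Leg 2: γ = 1/√(1 − 0.9389²) = 1/√0.1185 = 2.905; Δt_2 = 2.905 × 26.0 = 75.54 h.
Leg 3: γ = 4.054; Δt_3 = 4.054 × 34.1 = 138.2 h.
Total: 15.74 + 75.54 + 138.2 h.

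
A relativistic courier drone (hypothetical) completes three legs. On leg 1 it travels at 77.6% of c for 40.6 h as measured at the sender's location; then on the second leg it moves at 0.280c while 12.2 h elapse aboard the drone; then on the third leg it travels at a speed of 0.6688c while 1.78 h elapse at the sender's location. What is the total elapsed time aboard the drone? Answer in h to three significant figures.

τ = 39.1 h

Leg 1: β = 0.776; γ = 1/√(1 − 0.776²) = 1/√0.3978 = 1.585; τ_1 = 40.6/1.585 = 25.61 h.
Leg 2: 12.2 h is already measured aboard the drone.
Leg 3: γ = 1/√(1 − 0.6688²) = 1/√0.5527 = 1.345; τ_3 = 1.78/1.345 = 1.323 h.
Total: 25.61 + 12.20 + 1.323 h.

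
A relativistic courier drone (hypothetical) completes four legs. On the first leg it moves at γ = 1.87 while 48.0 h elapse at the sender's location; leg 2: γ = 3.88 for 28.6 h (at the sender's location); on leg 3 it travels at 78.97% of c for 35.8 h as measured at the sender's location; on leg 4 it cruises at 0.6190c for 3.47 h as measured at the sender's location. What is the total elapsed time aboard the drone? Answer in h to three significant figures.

τ = 57.7 h

Leg 1: γ = 1.87; τ_1 = 48.0/1.870 = 25.67 h.
Leg 2: γ = 3.88; τ_2 = 28.6/3.880 = 7.371 h.
Leg 3: β = 0.7897; γ = 1/√(1 − 0.7897²) = 1/√0.3764 = 1.630; τ_3 = 35.8/1.630 = 21.96 h.
Leg 4: γ = 1/√(1 − 0.6190²) = 1/√0.6168 = 1.273; τ_4 = 3.47/1.273 = 2.725 h.
Total: 25.67 + 7.371 + 21.96 + 2.725 h.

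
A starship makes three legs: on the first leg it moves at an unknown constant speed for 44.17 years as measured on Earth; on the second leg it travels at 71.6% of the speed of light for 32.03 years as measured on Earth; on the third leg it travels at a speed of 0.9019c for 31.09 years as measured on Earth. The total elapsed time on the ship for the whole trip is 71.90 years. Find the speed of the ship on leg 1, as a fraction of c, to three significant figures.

Leg 1: speed unknown; τ_1 = 44.17/γ_1.
Leg 2: β = 0.716; γ = 1/√(1 − 0.716²) = 1/√0.4873 = 1.432; τ_2 = 32.03/1.432 = 22.36 years.
Leg 3: γ = 1/√(1 − 0.9019²) = 1/√0.1866 = 2.315; τ_3 = 31.09/2.315 = 13.43 years.
Total proper time: τ_1 + 22.36 + 13.43 = 71.90, so τ_1 = 71.90 − 35.79 = 36.11 years.
γ_1 = 44.17/36.11 = 1.223; β = √(1 − 1/γ²) = √0.3316.

β = 0.576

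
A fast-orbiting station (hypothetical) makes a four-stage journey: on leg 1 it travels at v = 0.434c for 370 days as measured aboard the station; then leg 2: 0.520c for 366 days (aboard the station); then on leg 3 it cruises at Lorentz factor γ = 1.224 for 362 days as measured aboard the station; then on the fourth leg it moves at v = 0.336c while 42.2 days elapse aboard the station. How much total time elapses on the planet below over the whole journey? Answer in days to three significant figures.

Leg 1: γ = 1/√(1 − 0.434²) = 1/√0.8116 = 1.110; Δt_1 = 1.110 × 370 = 410.7 days.
Leg 2: γ = 1/√(1 − 0.520²) = 1/√0.7296 = 1.171; Δt_2 = 1.171 × 366 = 428.5 days.
Leg 3: γ = 1.224; Δt_3 = 1.224 × 362 = 443.1 days.
Leg 4: γ = 1/√(1 − 0.336²) = 1/√0.8871 = 1.062; Δt_4 = 1.062 × 42.2 = 44.80 days.
Total: 410.7 + 428.5 + 443.1 + 44.80 days.

Δt = 1330 days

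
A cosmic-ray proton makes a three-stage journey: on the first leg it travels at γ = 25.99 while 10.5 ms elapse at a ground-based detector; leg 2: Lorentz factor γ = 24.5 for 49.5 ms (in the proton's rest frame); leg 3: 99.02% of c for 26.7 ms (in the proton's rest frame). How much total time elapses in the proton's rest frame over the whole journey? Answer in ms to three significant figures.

τ = 76.6 ms

Leg 1: γ = 25.99; τ_1 = 10.5/25.99 = 0.4040 ms.
Leg 2: 49.5 ms is already measured in the proton's rest frame.
Leg 3: 26.7 ms is already measured in the proton's rest frame.
Total: 0.4040 + 49.50 + 26.70 ms.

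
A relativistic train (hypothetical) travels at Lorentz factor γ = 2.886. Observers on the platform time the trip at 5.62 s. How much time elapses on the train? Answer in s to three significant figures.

τ = 1.95 s

γ = 2.886
The interval measured on the platform is the dilated one; the clock on the train measures the proper time τ = Δt/γ = 5.62/2.886 s.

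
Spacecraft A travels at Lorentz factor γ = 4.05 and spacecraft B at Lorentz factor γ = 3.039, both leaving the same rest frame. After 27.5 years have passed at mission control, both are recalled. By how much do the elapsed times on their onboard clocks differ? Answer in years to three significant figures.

A: γ = 4.05; τ_A = 27.5/4.050 = 6.790 years.
B: γ = 3.039; τ_B = 27.5/3.039 = 9.049 years.

|τ_A − τ_B| = 2.26 years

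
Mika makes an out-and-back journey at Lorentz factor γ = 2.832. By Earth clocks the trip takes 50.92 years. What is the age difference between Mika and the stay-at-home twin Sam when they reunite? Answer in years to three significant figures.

γ = 2.832
Mika's elapsed proper time: τ = 50.92/2.832 = 17.98 years.
Age gap = Δt − τ = 50.92 − 17.98 years.

Δt − τ = 32.9 years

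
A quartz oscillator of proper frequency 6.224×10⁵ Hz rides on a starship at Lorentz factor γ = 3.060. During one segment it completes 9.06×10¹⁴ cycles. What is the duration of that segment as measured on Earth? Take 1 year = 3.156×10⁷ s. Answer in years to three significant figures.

γ = 3.060
Proper time for N cycles: τ = N/f = 9.06×10¹⁴/(6.224×10⁵) = 1.456×10⁹ s = 46.12 years.
Lab-frame duration Δt = γτ = 3.060 × 46.12 = 141.1 years.

Δt = 141 years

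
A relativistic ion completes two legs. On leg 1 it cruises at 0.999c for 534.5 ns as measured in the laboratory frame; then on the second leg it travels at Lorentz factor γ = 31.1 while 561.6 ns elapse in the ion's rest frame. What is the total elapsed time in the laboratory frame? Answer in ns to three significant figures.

Δt = 1.80×10⁴ ns

Leg 1: 534.5 ns is already measured in the laboratory frame.
Leg 2: γ = 31.1; Δt_2 = 31.10 × 561.6 = 1.747×10⁴ ns.
Total: 534.5 + 1.747×10⁴ ns.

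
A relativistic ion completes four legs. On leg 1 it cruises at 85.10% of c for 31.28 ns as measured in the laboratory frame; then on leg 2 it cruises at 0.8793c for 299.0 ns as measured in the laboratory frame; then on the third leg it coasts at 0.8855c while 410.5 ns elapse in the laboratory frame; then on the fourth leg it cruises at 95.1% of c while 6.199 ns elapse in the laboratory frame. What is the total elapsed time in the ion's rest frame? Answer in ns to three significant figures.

Leg 1: β = 0.8510; γ = 1/√(1 − 0.8510²) = 1/√0.2758 = 1.904; τ_1 = 31.28/1.904 = 16.43 ns.
Leg 2: γ = 1/√(1 − 0.8793²) = 1/√0.2268 = 2.100; τ_2 = 299.0/2.100 = 142.4 ns.
Leg 3: γ = 1/√(1 − 0.8855²) = 1/√0.2159 = 2.152; τ_3 = 410.5/2.152 = 190.7 ns.
Leg 4: β = 0.951; γ = 1/√(1 − 0.951²) = 1/√0.09560 = 3.234; τ_4 = 6.199/3.234 = 1.917 ns.
Total: 16.43 + 142.4 + 190.7 + 1.917 ns.

τ = 351 ns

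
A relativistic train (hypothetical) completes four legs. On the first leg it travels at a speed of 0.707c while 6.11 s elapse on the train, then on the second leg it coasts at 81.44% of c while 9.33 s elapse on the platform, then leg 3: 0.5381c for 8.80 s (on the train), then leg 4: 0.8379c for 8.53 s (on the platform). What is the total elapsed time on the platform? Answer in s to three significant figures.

Leg 1: γ = 1/√(1 − 0.707²) = 1/√0.5002 = 1.414; Δt_1 = 1.414 × 6.11 = 8.640 s.
Leg 2: 9.33 s is already measured on the platform.
Leg 3: γ = 1/√(1 − 0.5381²) = 1/√0.7104 = 1.186; Δt_3 = 1.186 × 8.80 = 10.44 s.
Leg 4: 8.53 s is already measured on the platform.
Total: 8.640 + 9.330 + 10.44 + 8.530 s.

Δt = 36.9 s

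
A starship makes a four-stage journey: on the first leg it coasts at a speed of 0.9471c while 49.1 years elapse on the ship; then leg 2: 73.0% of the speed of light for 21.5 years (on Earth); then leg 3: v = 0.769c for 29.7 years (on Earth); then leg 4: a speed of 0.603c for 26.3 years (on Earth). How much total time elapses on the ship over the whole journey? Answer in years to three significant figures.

τ = 104 years

Leg 1: 49.1 years is already measured on the ship.
Leg 2: β = 0.730; γ = 1/√(1 − 0.730²) = 1/√0.4671 = 1.463; τ_2 = 21.5/1.463 = 14.69 years.
Leg 3: γ = 1/√(1 − 0.769²) = 1/√0.4086 = 1.564; τ_3 = 29.7/1.564 = 18.99 years.
Leg 4: γ = 1/√(1 − 0.603²) = 1/√0.6364 = 1.254; τ_4 = 26.3/1.254 = 20.98 years.
Total: 49.10 + 14.69 + 18.99 + 20.98 years.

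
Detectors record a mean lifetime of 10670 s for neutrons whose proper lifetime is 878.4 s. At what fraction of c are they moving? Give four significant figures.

γ = Δt/τ₀ = 10670/878.4 = 12.15
β = √(1 − 1/γ²) = √(1 − 0.006777) = √0.9932

v = 0.9966c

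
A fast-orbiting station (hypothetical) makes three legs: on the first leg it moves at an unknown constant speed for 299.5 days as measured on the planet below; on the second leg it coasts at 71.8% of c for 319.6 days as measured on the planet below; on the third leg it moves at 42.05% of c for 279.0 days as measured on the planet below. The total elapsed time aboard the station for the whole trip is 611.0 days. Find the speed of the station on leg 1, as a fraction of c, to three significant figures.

Leg 1: speed unknown; τ_1 = 299.5/γ_1.
Leg 2: β = 0.718; γ = 1/√(1 − 0.718²) = 1/√0.4845 = 1.437; τ_2 = 319.6/1.437 = 222.5 days.
Leg 3: β = 0.4205; γ = 1/√(1 − 0.4205²) = 1/√0.8232 = 1.102; τ_3 = 279.0/1.102 = 253.1 days.
Total proper time: τ_1 + 222.5 + 253.1 = 611.0, so τ_1 = 611.0 − 475.6 = 135.4 days.
γ_1 = 299.5/135.4 = 2.212; β = √(1 − 1/γ²) = √0.7956.

β = 0.892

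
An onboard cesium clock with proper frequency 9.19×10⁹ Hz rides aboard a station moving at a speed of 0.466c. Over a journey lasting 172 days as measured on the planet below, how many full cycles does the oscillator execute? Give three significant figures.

γ = 1/√(1 − 0.466²) = 1/√0.7828 = 1.130
The oscillator's own cycle count is N = f × τ where τ is the proper time aboard the station. τ = Δt/γ = 172/1.130 = 152.2 days = 1.315×10⁷ s.
N = 9.19×10⁹ × 1.315×10⁷ = 1.208×10¹⁷.

N = 1.21×10¹⁷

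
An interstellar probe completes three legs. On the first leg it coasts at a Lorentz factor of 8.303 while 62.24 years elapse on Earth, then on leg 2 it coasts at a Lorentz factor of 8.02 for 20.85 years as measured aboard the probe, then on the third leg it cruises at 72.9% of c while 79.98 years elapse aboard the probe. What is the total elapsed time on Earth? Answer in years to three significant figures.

Leg 1: 62.24 years is already measured on Earth.
Leg 2: γ = 8.02; Δt_2 = 8.020 × 20.85 = 167.2 years.
Leg 3: β = 0.729; γ = 1/√(1 − 0.729²) = 1/√0.4686 = 1.461; Δt_3 = 1.461 × 79.98 = 116.8 years.
Total: 62.24 + 167.2 + 116.8 years.

Δt = 346 years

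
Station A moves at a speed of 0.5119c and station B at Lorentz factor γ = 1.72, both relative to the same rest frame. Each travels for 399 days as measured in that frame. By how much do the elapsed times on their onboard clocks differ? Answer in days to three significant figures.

|τ_A − τ_B| = 111 days

A: γ = 1/√(1 − 0.5119²) = 1/√0.7380 = 1.164; τ_A = 399/1.164 = 342.8 days.
B: γ = 1.72; τ_B = 399/1.720 = 232.0 days.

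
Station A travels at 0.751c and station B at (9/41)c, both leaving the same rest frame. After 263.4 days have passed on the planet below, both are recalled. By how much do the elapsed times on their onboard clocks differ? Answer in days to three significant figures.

A: γ = 1/√(1 − 0.751²) = 1/√0.4360 = 1.514; τ_A = 263.4/1.514 = 173.9 days.
B: γ = 1/√(1 − (9/41)²) = 41/40 = 1.025; τ_B = 263.4/1.025 = 257.0 days.

|τ_A − τ_B| = 83.1 days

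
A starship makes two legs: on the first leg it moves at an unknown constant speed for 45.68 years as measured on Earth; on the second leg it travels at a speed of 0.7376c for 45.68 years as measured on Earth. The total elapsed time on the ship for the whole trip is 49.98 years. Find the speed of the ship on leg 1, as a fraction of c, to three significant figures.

β = 0.908

Leg 1: speed unknown; τ_1 = 45.68/γ_1.
Leg 2: γ = 1/√(1 − 0.7376²) = 1/√0.4559 = 1.481; τ_2 = 45.68/1.481 = 30.84 years.
Total proper time: τ_1 + 30.84 = 49.98, so τ_1 = 49.98 − 30.84 = 19.14 years.
γ_1 = 45.68/19.14 = 2.387; β = √(1 − 1/γ²) = √0.8245.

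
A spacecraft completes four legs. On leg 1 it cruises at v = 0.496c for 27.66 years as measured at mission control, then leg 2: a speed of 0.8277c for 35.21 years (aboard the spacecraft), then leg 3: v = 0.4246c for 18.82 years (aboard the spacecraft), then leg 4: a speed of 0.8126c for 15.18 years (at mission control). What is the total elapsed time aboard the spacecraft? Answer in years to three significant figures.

τ = 86.9 years

Leg 1: γ = 1/√(1 − 0.496²) = 1/√0.7540 = 1.152; τ_1 = 27.66/1.152 = 24.02 years.
Leg 2: 35.21 years is already measured aboard the spacecraft.
Leg 3: 18.82 years is already measured aboard the spacecraft.
Leg 4: γ = 1/√(1 − 0.8126²) = 1/√0.3397 = 1.716; τ_4 = 15.18/1.716 = 8.847 years.
Total: 24.02 + 35.21 + 18.82 + 8.847 years.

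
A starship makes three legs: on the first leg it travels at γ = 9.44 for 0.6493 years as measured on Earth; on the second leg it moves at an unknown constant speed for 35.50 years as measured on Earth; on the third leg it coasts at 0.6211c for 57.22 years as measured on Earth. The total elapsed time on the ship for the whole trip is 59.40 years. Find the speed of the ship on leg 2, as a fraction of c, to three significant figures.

β = 0.913

Leg 1: γ = 9.44; τ_1 = 0.6493/9.440 = 0.06878 years.
Leg 2: speed unknown; τ_2 = 35.50/γ_2.
Leg 3: γ = 1/√(1 − 0.6211²) = 1/√0.6142 = 1.276; τ_3 = 57.22/1.276 = 44.85 years.
Total proper time: 0.06878 + τ_2 + 44.85 = 59.40, so τ_2 = 59.40 − 44.91 = 14.49 years.
γ_2 = 35.50/14.49 = 2.451; β = √(1 − 1/γ²) = √0.8335.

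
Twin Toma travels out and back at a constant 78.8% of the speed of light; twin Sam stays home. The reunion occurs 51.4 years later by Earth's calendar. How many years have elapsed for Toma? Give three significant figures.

β = 0.788; γ = 1/√(1 − 0.788²) = 1/√0.3791 = 1.624
Toma's clock measures proper time along the trip: τ = Δt/γ = 51.4/1.624 years.

τ = 31.6 years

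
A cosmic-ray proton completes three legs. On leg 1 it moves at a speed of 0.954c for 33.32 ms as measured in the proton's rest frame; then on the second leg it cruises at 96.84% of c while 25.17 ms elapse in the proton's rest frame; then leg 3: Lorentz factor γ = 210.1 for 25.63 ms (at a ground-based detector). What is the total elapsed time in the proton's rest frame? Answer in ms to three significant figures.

Leg 1: 33.32 ms is already measured in the proton's rest frame.
Leg 2: 25.17 ms is already measured in the proton's rest frame.
Leg 3: γ = 210.1; τ_3 = 25.63/210.1 = 0.1220 ms.
Total: 33.32 + 25.17 + 0.1220 ms.

τ = 58.6 ms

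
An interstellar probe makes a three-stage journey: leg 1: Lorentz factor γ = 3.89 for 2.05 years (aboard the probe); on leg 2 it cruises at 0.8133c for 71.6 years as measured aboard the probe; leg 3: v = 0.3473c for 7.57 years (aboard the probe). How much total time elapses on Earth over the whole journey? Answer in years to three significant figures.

Leg 1: γ = 3.89; Δt_1 = 3.890 × 2.05 = 7.974 years.
Leg 2: γ = 1/√(1 − 0.8133²) = 1/√0.3385 = 1.719; Δt_2 = 1.719 × 71.6 = 123.1 years.
Leg 3: γ = 1/√(1 − 0.3473²) = 1/√0.8794 = 1.066; Δt_3 = 1.066 × 7.57 = 8.072 years.
Total: 7.974 + 123.1 + 8.072 years.

Δt = 139 years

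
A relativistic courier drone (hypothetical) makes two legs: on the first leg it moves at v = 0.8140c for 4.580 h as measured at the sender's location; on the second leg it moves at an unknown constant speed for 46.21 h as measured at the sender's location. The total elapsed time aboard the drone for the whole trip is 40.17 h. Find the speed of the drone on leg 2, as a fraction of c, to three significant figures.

Leg 1: γ = 1/√(1 − 0.8140²) = 1/√0.3374 = 1.722; τ_1 = 4.580/1.722 = 2.660 h.
Leg 2: speed unknown; τ_2 = 46.21/γ_2.
Total proper time: 2.660 + τ_2 = 40.17, so τ_2 = 40.17 − 2.660 = 37.51 h.
γ_2 = 46.21/37.51 = 1.232; β = √(1 − 1/γ²) = √0.3411.

β = 0.584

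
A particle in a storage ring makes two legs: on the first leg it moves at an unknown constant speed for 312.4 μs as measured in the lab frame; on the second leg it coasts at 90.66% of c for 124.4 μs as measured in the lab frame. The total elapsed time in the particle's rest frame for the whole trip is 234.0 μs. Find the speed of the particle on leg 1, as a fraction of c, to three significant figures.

Leg 1: speed unknown; τ_1 = 312.4/γ_1.
Leg 2: β = 0.9066; γ = 1/√(1 − 0.9066²) = 1/√0.1781 = 2.370; τ_2 = 124.4/2.370 = 52.50 μs.
Total proper time: τ_1 + 52.50 = 234.0, so τ_1 = 234.0 − 52.50 = 181.5 μs.
γ_1 = 312.4/181.5 = 1.721; β = √(1 − 1/γ²) = √0.6624.

β = 0.814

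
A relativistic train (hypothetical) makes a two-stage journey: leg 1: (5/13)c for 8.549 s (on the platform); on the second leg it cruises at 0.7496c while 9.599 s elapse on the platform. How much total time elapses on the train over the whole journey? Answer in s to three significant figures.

τ = 14.2 s

Leg 1: γ = 1/√(1 − (5/13)²) = 13/12 ≈ 1.083; τ_1 = 8.549/1.083 = 7.891 s.
Leg 2: γ = 1/√(1 − 0.7496²) = 1/√0.4381 = 1.511; τ_2 = 9.599/1.511 = 6.353 s.
Total: 7.891 + 6.353 s.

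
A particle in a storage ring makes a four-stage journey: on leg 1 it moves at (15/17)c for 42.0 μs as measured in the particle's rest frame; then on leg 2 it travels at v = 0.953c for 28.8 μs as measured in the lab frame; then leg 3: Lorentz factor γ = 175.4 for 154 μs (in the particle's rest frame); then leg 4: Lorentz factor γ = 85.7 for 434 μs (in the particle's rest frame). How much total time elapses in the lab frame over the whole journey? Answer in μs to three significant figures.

Δt = 6.43×10⁴ μs

Leg 1: γ = 1/√(1 − (15/17)²) = 17/8 = 2.125; Δt_1 = 2.125 × 42.0 = 89.25 μs.
Leg 2: 28.8 μs is already measured in the lab frame.
Leg 3: γ = 175.4; Δt_3 = 175.4 × 154 = 2.701×10⁴ μs.
Leg 4: γ = 85.7; Δt_4 = 85.70 × 434 = 3.719×10⁴ μs.
Total: 89.25 + 28.80 + 2.701×10⁴ + 3.719×10⁴ μs.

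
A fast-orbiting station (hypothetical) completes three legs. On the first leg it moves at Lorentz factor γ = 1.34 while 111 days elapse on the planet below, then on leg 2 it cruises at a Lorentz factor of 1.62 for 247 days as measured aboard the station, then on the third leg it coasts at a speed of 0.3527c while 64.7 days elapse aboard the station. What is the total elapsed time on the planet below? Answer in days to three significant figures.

Δt = 580 days

Leg 1: 111 days is already measured on the planet below.
Leg 2: γ = 1.62; Δt_2 = 1.620 × 247 = 400.1 days.
Leg 3: γ = 1/√(1 − 0.3527²) = 1/√0.8756 = 1.069; Δt_3 = 1.069 × 64.7 = 69.14 days.
Total: 111.0 + 400.1 + 69.14 days.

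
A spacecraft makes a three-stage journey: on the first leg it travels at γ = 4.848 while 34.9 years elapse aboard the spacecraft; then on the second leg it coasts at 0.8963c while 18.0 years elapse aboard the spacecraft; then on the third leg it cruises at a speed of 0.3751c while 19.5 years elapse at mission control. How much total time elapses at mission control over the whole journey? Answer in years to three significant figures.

Δt = 229 years

Leg 1: γ = 4.848; Δt_1 = 4.848 × 34.9 = 169.2 years.
Leg 2: γ = 1/√(1 − 0.8963²) = 1/√0.1966 = 2.255; Δt_2 = 2.255 × 18.0 = 40.59 years.
Leg 3: 19.5 years is already measured at mission control.
Total: 169.2 + 40.59 + 19.50 years.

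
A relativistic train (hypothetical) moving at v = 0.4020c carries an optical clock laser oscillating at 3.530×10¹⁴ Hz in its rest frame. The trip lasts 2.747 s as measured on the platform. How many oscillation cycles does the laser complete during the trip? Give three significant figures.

N = 8.88×10¹⁴

γ = 1/√(1 − 0.4020²) = 1/√0.8384 = 1.092
The oscillator's own cycle count is N = f × τ where τ is the proper time on the train. τ = Δt/γ = 2.747/1.092 = 2.515 s = 2.515×10⁰ s.
N = 3.530×10¹⁴ × 2.515×10⁰ = 8.879×10¹⁴.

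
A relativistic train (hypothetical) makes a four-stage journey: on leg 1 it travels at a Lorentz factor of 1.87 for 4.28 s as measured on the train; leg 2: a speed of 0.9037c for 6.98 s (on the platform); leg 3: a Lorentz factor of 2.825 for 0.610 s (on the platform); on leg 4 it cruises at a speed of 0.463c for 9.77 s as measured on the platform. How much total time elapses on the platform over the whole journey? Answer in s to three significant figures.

Δt = 25.4 s

Leg 1: γ = 1.87; Δt_1 = 1.870 × 4.28 = 8.004 s.
Leg 2: 6.98 s is already measured on the platform.
Leg 3: 0.610 s is already measured on the platform.
Leg 4: 9.77 s is already measured on the platform.
Total: 8.004 + 6.980 + 0.6100 + 9.770 s.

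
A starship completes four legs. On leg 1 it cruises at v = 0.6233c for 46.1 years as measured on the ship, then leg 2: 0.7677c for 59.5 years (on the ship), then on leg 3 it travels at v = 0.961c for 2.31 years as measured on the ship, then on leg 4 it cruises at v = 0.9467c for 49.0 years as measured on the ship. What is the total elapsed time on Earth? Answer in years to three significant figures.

Δt = 312 years

Leg 1: γ = 1/√(1 − 0.6233²) = 1/√0.6115 = 1.279; Δt_1 = 1.279 × 46.1 = 58.95 years.
Leg 2: γ = 1/√(1 − 0.7677²) = 1/√0.4106 = 1.561; Δt_2 = 1.561 × 59.5 = 92.85 years.
Leg 3: γ = 1/√(1 − 0.961²) = 1/√0.07648 = 3.616; Δt_3 = 3.616 × 2.31 = 8.353 years.
Leg 4: γ = 1/√(1 − 0.9467²) = 1/√0.1038 = 3.104; Δt_4 = 3.104 × 49.0 = 152.1 years.
Total: 58.95 + 92.85 + 8.353 + 152.1 years.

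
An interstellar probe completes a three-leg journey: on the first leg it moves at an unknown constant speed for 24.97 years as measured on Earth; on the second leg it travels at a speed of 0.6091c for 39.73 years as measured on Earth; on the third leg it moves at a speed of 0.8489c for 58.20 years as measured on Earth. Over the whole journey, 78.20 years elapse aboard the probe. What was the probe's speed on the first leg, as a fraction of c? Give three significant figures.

β = 0.770

Leg 1: speed unknown; τ_1 = 24.97/γ_1.
Leg 2: γ = 1/√(1 − 0.6091²) = 1/√0.6290 = 1.261; τ_2 = 39.73/1.261 = 31.51 years.
Leg 3: γ = 1/√(1 − 0.8489²) = 1/√0.2794 = 1.892; τ_3 = 58.20/1.892 = 30.76 years.
Total proper time: τ_1 + 31.51 + 30.76 = 78.20, so τ_1 = 78.20 − 62.27 = 15.93 years.
γ_1 = 24.97/15.93 = 1.568; β = √(1 − 1/γ²) = √0.5931.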